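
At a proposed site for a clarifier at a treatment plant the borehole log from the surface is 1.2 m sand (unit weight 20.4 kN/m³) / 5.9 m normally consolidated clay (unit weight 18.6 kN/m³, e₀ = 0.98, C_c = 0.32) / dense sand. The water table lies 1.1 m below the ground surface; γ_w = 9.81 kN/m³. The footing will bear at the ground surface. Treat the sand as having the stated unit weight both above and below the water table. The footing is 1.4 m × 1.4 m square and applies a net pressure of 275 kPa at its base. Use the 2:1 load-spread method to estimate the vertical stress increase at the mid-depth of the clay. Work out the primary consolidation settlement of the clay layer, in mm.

S_c ≈ 126 mm

Mid-depth of clay below the ground surface: z = 1.2 + 5.9/2 = 4.15 m.
Total vertical stress at mid-clay: σ_v = 20.4×1.2 + 18.6×2.95 = 79.35 kPa.
Pore pressure: u = 9.81×(4.15 − 1.1) = 29.921 kPa.
Initial effective stress: σ'_0 = σ_v − u = 79.35 − 29.921 = 49.429 kPa.
Stress increase at mid-clay by the 2:1 spreading method:
Δσ = qBL/((B+z)(L+z)) = 275×1.4×1.4/((1.4+4.15)(1.4+4.15)) = 17.499 kPa
Final effective stress: σ'_f = σ'_0 + Δσ = 49.429 + 17.499 = 66.928 kPa.
Normally consolidated clay, so the full stress increment lies on the virgin compression line:
S_c = C_c·H/(1+e₀)·log₁₀(σ'_f/σ'_0) = 0.32×5.9/(1+0.98)×log₁₀(66.928/49.429)
    = 0.95354 × 0.13163 = 0.1255 m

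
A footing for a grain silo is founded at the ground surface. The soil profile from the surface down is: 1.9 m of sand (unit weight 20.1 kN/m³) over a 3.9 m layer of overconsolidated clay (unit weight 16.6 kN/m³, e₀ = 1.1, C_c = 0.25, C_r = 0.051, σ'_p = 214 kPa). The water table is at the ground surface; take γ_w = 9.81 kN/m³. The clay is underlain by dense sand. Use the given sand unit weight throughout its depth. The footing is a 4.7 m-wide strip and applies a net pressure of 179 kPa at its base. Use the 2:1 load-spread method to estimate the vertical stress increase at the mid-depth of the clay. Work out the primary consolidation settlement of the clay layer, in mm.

Mid-depth of clay below the ground surface: z = 1.9 + 3.9/2 = 3.85 m.
Total vertical stress at mid-clay: σ_v = 20.1×1.9 + 16.6×1.95 = 70.56 kPa.
Pore pressure: u = 9.81×(3.85 − 0) = 37.769 kPa.
Initial effective stress: σ'_0 = σ_v − u = 70.56 − 37.769 = 32.791 kPa.
Stress increase at mid-clay by the 2:1 spreading method:
Δσ = qB/(B+z) = 179×4.7/(4.7+3.85) = 98.398 kPa
Final effective stress: σ'_f = 32.791 + 98.398 = 131.19 kPa.
σ'_f = 131.19 ≤ σ'_p = 214 kPa, so the clay remains overconsolidated and only the recompression index applies:
S_c = C_r·H/(1+e₀)·log₁₀(σ'_f/σ'_0) = 0.051×3.9/2.1×log₁₀(131.19/32.791)
    = 0.094712 × 0.60215 = 0.05703 m

S_c ≈ 57 mm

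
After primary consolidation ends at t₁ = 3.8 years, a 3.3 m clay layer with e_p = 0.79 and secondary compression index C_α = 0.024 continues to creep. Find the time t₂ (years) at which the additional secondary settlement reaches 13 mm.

S_s = C_α·H/(1+e_p)·log₁₀(t₂/t₁) ⇒ log₁₀(t₂/t₁) = S_s·(1+e_p)/(C_α·H).
log₁₀(t₂/t₁) = 0.013 × (1+0.79) / (0.024×3.3) = 0.2938
t₂ = t₁ × 10^0.2938 = 3.8 × 1.967 = 7.475 years

t₂ ≈ 7.47 years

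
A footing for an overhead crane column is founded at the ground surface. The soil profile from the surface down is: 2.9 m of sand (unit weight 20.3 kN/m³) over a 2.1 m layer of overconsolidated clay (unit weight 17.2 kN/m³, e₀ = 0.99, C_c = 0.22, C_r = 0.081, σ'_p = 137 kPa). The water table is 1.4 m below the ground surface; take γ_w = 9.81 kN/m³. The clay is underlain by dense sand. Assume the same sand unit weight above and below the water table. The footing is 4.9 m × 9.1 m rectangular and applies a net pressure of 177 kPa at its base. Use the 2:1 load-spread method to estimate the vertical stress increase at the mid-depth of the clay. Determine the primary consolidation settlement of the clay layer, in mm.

Mid-depth of clay below the ground surface: z = 2.9 + 2.1/2 = 3.95 m.
Total vertical stress at mid-clay: σ_v = 20.3×2.9 + 17.2×1.05 = 76.93 kPa.
Pore pressure: u = 9.81×(3.95 − 1.4) = 25.015 kPa.
Initial effective stress: σ'_0 = σ_v − u = 76.93 − 25.015 = 51.915 kPa.
Stress increase at mid-clay by the 2:1 spreading method:
Δσ = qBL/((B+z)(L+z)) = 177×4.9×9.1/((4.9+3.95)(9.1+3.95)) = 68.337 kPa
Final effective stress: σ'_f = 51.915 + 68.337 = 120.25 kPa.
σ'_f = 120.25 ≤ σ'_p = 137 kPa, so the clay remains overconsolidated and only the recompression index applies:
S_c = C_r·H/(1+e₀)·log₁₀(σ'_f/σ'_0) = 0.081×2.1/1.99×log₁₀(120.25/51.915)
    = 0.085479 × 0.36479 = 0.03118 m

S_c ≈ 31.2 mm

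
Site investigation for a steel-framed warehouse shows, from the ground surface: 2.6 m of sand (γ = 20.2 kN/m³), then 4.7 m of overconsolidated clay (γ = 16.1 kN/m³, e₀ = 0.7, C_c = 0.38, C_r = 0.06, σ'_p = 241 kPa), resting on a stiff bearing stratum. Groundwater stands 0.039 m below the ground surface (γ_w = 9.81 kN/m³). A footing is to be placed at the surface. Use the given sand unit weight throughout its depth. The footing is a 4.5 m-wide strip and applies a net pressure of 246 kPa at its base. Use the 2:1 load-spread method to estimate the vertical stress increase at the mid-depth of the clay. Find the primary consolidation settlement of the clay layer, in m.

S_c ≈ 0.0957 m

Mid-depth of clay below the ground surface: z = 2.6 + 4.7/2 = 4.95 m.
Total vertical stress at mid-clay: σ_v = 20.2×2.6 + 16.1×2.35 = 90.355 kPa.
Pore pressure: u = 9.81×(4.95 − 0.039) = 48.177 kPa.
Initial effective stress: σ'_0 = σ_v − u = 90.355 − 48.177 = 42.178 kPa.
Stress increase at mid-clay by the 2:1 spreading method:
Δσ = qB/(B+z) = 246×4.5/(4.5+4.95) = 117.14 kPa
Final effective stress: σ'_f = 42.178 + 117.14 = 159.32 kPa.
σ'_f = 159.32 ≤ σ'_p = 241 kPa, so the clay remains overconsolidated and only the recompression index applies:
S_c = C_r·H/(1+e₀)·log₁₀(σ'_f/σ'_0) = 0.06×4.7/1.7×log₁₀(159.32/42.178)
    = 0.16588 × 0.57718 = 0.09574 m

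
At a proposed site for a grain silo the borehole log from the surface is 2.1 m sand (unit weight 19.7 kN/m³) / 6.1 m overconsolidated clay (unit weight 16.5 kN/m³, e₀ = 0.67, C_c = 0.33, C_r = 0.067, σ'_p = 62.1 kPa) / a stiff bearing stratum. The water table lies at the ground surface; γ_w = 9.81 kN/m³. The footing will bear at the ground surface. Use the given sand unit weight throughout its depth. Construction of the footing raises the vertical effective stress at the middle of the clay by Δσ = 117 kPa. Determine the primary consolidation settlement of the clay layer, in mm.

Mid-depth of clay below the ground surface: z = 2.1 + 6.1/2 = 5.15 m.
Total vertical stress at mid-clay: σ_v = 19.7×2.1 + 16.5×3.05 = 91.695 kPa.
Pore pressure: u = 9.81×(5.15 − 0) = 50.522 kPa.
Initial effective stress: σ'_0 = σ_v − u = 91.695 − 50.522 = 41.173 kPa.
Final effective stress: σ'_f = 41.173 + 117 = 158.17 kPa.
σ'_f = 158.17 > σ'_p = 62.1 kPa, so the stress path crosses the preconsolidation pressure — recompression up to σ'_p, then virgin compression beyond:
S_c = H/(1+e₀)·[C_r·log₁₀(σ'_p/σ'_0) + C_c·log₁₀(σ'_f/σ'_p)]
    = 6.1/1.67 × [0.067×log₁₀(62.1/41.173) + 0.33×log₁₀(158.17/62.1)]
    = 3.6527 × [0.011958 + 0.13399] = 0.5331 m

S_c ≈ 533 mm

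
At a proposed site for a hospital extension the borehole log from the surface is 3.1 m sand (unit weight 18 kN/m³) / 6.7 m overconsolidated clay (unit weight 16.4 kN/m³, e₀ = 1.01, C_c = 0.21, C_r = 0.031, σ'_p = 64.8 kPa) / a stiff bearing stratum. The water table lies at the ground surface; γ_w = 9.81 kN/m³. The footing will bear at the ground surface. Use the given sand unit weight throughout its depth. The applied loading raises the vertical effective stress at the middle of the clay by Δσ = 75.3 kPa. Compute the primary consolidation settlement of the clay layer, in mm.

S_c ≈ 208 mm

Mid-depth of clay below the ground surface: z = 3.1 + 6.7/2 = 6.45 m.
Total vertical stress at mid-clay: σ_v = 18×3.1 + 16.4×3.35 = 110.74 kPa.
Pore pressure: u = 9.81×(6.45 − 0) = 63.275 kPa.
Initial effective stress: σ'_0 = σ_v − u = 110.74 − 63.275 = 47.465 kPa.
Final effective stress: σ'_f = 47.465 + 75.3 = 122.77 kPa.
σ'_f = 122.77 > σ'_p = 64.8 kPa, so the stress path crosses the preconsolidation pressure — recompression up to σ'_p, then virgin compression beyond:
S_c = H/(1+e₀)·[C_r·log₁₀(σ'_p/σ'_0) + C_c·log₁₀(σ'_f/σ'_p)]
    = 6.7/2.01 × [0.031×log₁₀(64.8/47.465) + 0.21×log₁₀(122.77/64.8)]
    = 3.3333 × [0.0041912 + 0.058279] = 0.2082 m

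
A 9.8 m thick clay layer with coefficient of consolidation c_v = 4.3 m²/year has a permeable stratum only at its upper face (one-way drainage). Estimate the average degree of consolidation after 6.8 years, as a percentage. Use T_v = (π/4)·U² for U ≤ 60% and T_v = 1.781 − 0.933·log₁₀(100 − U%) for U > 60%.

U ≈ 61.8 %

Drainage path length: H_d = H = 9.8 m (single drainage).
T_v = c_v·t/H_d² = 4.3×6.8/9.8² = 0.30446.
T_v = 0.30446 corresponds to the U > 60% branch:
U = 1 − 10^((1.781 − T_v)/0.933)/100 = 0.6176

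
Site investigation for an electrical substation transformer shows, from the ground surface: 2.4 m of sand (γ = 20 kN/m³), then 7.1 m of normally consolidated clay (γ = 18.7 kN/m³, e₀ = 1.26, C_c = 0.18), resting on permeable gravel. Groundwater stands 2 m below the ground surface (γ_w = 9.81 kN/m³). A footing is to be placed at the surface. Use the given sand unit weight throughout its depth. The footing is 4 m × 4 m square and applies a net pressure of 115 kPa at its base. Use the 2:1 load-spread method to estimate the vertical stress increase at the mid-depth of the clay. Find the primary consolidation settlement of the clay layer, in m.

S_c ≈ 0.054 m

Mid-depth of clay below the ground surface: z = 2.4 + 7.1/2 = 5.95 m.
Total vertical stress at mid-clay: σ_v = 20×2.4 + 18.7×3.55 = 114.38 kPa.
Pore pressure: u = 9.81×(5.95 − 2) = 38.75 kPa.
Initial effective stress: σ'_0 = σ_v − u = 114.38 − 38.75 = 75.63 kPa.
Stress increase at mid-clay by the 2:1 spreading method:
Δσ = qBL/((B+z)(L+z)) = 115×4×4/((4+5.95)(4+5.95)) = 18.585 kPa
Final effective stress: σ'_f = σ'_0 + Δσ = 75.63 + 18.585 = 94.215 kPa.
Normally consolidated clay, so the full stress increment lies on the virgin compression line:
S_c = C_c·H/(1+e₀)·log₁₀(σ'_f/σ'_0) = 0.18×7.1/(1+1.26)×log₁₀(94.215/75.63)
    = 0.56549 × 0.095426 = 0.05396 m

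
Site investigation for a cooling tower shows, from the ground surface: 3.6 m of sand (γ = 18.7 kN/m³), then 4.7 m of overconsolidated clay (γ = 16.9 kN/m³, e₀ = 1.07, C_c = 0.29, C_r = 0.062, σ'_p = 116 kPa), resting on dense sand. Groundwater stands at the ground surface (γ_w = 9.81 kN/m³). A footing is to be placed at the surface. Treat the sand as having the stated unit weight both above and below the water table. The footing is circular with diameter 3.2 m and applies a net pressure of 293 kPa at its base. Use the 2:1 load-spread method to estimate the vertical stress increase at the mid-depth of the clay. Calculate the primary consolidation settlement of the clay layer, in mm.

S_c ≈ 33.7 mm

Mid-depth of clay below the ground surface: z = 3.6 + 4.7/2 = 5.95 m.
Total vertical stress at mid-clay: σ_v = 18.7×3.6 + 16.9×2.35 = 107.03 kPa.
Pore pressure: u = 9.81×(5.95 − 0) = 58.37 kPa.
Initial effective stress: σ'_0 = σ_v − u = 107.03 − 58.37 = 48.66 kPa.
Stress increase at mid-clay by the 2:1 spreading method:
Δσ ≈ qD²/(D+z)² = 293×3.2²/(3.2+5.95)² = 35.836 kPa
Final effective stress: σ'_f = 48.66 + 35.836 = 84.496 kPa.
σ'_f = 84.496 ≤ σ'_p = 116 kPa, so the clay remains overconsolidated and only the recompression index applies:
S_c = C_r·H/(1+e₀)·log₁₀(σ'_f/σ'_0) = 0.062×4.7/2.07×log₁₀(84.496/48.66)
    = 0.14077 × 0.23966 = 0.03374 m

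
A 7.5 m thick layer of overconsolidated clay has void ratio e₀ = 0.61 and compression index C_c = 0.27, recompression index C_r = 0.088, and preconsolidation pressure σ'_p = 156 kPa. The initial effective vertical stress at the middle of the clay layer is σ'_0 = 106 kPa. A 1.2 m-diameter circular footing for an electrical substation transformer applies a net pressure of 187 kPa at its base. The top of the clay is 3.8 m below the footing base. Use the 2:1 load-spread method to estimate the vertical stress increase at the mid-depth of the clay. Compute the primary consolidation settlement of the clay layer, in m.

Mid-depth of clay below the footing base: z = 3.8 + 7.5/2 = 7.55 m.
Stress increase at mid-clay by the 2:1 spreading method:
Δσ ≈ qD²/(D+z)² = 187×1.2²/(1.2+7.55)² = 3.5171 kPa
Final effective stress: σ'_f = 106 + 3.5171 = 109.52 kPa.
σ'_f = 109.52 ≤ σ'_p = 156 kPa, so the clay remains overconsolidated and only the recompression index applies:
S_c = C_r·H/(1+e₀)·log₁₀(σ'_f/σ'_0) = 0.088×7.5/1.61×log₁₀(109.52/106)
    = 0.40994 × 0.014188 = 0.005816 m

S_c ≈ 0.00582 m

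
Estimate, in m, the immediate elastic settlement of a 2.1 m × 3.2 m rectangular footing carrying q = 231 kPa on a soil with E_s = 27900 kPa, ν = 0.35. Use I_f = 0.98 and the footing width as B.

Immediate (elastic) settlement: S_e = q·B·(1−ν²)/E_s · I_f.
S_e = 231 × 2.1 × (1 − 0.35²) / 27900 × 0.98
    = 231 × 2.1 × 0.8775 / 27900 × 0.98
    = 0.01495 m

S_e ≈ 0.015 m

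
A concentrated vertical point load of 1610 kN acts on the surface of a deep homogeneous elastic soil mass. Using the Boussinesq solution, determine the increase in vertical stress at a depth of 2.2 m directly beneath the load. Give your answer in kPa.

Boussinesq vertical stress below a point load on an elastic half-space:
Δσ_z = 3P/(2πz²) · [1 + (r/z)²]^(−5/2)
r/z = 0/2.2 = 0; [1+(r/z)²]^(−5/2) = 1.
Δσ_z = 3×1610/(2π×2.2²) × 1 = 158.83 × 1 = 158.8 kPa

Δσ_z ≈ 159 kPa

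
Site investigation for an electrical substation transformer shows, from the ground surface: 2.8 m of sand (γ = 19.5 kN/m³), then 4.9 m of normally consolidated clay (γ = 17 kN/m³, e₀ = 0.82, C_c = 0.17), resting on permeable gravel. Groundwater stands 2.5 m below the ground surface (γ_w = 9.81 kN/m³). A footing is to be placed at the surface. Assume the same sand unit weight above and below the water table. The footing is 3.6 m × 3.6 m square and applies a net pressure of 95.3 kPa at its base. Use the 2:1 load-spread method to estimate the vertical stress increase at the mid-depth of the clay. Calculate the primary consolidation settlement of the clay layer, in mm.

S_c ≈ 40.8 mm

Mid-depth of clay below the ground surface: z = 2.8 + 4.9/2 = 5.25 m.
Total vertical stress at mid-clay: σ_v = 19.5×2.8 + 17×2.45 = 96.25 kPa.
Pore pressure: u = 9.81×(5.25 − 2.5) = 26.978 kPa.
Initial effective stress: σ'_0 = σ_v − u = 96.25 − 26.978 = 69.272 kPa.
Stress increase at mid-clay by the 2:1 spreading method:
Δσ = qBL/((B+z)(L+z)) = 95.3×3.6×3.6/((3.6+5.25)(3.6+5.25)) = 15.769 kPa
Final effective stress: σ'_f = σ'_0 + Δσ = 69.272 + 15.769 = 85.041 kPa.
Normally consolidated clay, so the full stress increment lies on the virgin compression line:
S_c = C_c·H/(1+e₀)·log₁₀(σ'_f/σ'_0) = 0.17×4.9/(1+0.82)×log₁₀(85.041/69.272)
    = 0.45769 × 0.089071 = 0.04077 m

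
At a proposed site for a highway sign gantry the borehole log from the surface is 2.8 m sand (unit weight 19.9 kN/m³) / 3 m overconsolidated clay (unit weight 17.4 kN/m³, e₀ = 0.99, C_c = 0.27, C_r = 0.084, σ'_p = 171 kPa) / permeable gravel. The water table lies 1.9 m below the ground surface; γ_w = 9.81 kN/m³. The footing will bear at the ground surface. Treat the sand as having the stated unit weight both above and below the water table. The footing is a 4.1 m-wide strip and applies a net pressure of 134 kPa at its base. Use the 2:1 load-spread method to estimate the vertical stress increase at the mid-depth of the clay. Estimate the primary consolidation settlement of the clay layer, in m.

Mid-depth of clay below the ground surface: z = 2.8 + 3/2 = 4.3 m.
Total vertical stress at mid-clay: σ_v = 19.9×2.8 + 17.4×1.5 = 81.82 kPa.
Pore pressure: u = 9.81×(4.3 − 1.9) = 23.544 kPa.
Initial effective stress: σ'_0 = σ_v − u = 81.82 − 23.544 = 58.276 kPa.
Stress increase at mid-clay by the 2:1 spreading method:
Δσ = qB/(B+z) = 134×4.1/(4.1+4.3) = 65.405 kPa
Final effective stress: σ'_f = 58.276 + 65.405 = 123.68 kPa.
σ'_f = 123.68 ≤ σ'_p = 171 kPa, so the clay remains overconsolidated and only the recompression index applies:
S_c = C_r·H/(1+e₀)·log₁₀(σ'_f/σ'_0) = 0.084×3/1.99×log₁₀(123.68/58.276)
    = 0.12663 × 0.32681 = 0.04138 m

S_c ≈ 0.0414 m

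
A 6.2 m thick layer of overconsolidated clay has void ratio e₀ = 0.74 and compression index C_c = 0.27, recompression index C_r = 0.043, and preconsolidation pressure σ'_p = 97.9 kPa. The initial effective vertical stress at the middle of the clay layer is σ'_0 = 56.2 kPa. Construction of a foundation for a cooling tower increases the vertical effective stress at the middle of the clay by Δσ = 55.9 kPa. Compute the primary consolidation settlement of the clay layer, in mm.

S_c ≈ 93.5 mm

Final effective stress: σ'_f = 56.2 + 55.9 = 112.1 kPa.
σ'_f = 112.1 > σ'_p = 97.9 kPa, so the stress path crosses the preconsolidation pressure — recompression up to σ'_p, then virgin compression beyond:
S_c = H/(1+e₀)·[C_r·log₁₀(σ'_p/σ'_0) + C_c·log₁₀(σ'_f/σ'_p)]
    = 6.2/1.74 × [0.043×log₁₀(97.9/56.2) + 0.27×log₁₀(112.1/97.9)]
    = 3.5632 × [0.010365 + 0.015882] = 0.09352 m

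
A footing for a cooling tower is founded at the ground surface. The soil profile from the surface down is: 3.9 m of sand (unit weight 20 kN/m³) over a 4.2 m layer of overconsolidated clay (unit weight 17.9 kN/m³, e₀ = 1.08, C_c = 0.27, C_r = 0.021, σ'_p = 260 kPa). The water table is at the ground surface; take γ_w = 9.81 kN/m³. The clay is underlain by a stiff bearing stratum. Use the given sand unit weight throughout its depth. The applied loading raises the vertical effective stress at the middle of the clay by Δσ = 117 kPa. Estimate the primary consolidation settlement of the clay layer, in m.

S_c ≈ 0.0206 m

Mid-depth of clay below the ground surface: z = 3.9 + 4.2/2 = 6 m.
Total vertical stress at mid-clay: σ_v = 20×3.9 + 17.9×2.1 = 115.59 kPa.
Pore pressure: u = 9.81×(6 − 0) = 58.86 kPa.
Initial effective stress: σ'_0 = σ_v − u = 115.59 − 58.86 = 56.73 kPa.
Final effective stress: σ'_f = 56.73 + 117 = 173.73 kPa.
σ'_f = 173.73 ≤ σ'_p = 260 kPa, so the clay remains overconsolidated and only the recompression index applies:
S_c = C_r·H/(1+e₀)·log₁₀(σ'_f/σ'_0) = 0.021×4.2/2.08×log₁₀(173.73/56.73)
    = 0.042403 × 0.48606 = 0.02061 m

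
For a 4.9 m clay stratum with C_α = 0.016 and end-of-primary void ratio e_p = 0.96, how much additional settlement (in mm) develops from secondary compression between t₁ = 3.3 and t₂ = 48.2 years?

Secondary compression: S_s = C_α·H/(1+e_p)·log₁₀(t₂/t₁)
S_s = 0.016×4.9/(1+0.96)×log₁₀(48.2/3.3)
    = 0.04 × 1.165 = 0.04658 m

S_s ≈ 46.6 mm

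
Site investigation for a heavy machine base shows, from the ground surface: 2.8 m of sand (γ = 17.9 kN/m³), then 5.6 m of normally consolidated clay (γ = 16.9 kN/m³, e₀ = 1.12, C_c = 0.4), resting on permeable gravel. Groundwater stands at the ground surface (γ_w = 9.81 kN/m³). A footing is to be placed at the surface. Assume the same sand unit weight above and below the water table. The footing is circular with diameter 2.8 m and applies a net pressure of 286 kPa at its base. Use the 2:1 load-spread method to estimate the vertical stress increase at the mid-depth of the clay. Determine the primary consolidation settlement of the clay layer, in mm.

S_c ≈ 256 mm

Mid-depth of clay below the ground surface: z = 2.8 + 5.6/2 = 5.6 m.
Total vertical stress at mid-clay: σ_v = 17.9×2.8 + 16.9×2.8 = 97.44 kPa.
Pore pressure: u = 9.81×(5.6 − 0) = 54.936 kPa.
Initial effective stress: σ'_0 = σ_v − u = 97.44 − 54.936 = 42.504 kPa.
Stress increase at mid-clay by the 2:1 spreading method:
Δσ ≈ qD²/(D+z)² = 286×2.8²/(2.8+5.6)² = 31.778 kPa
Final effective stress: σ'_f = σ'_0 + Δσ = 42.504 + 31.778 = 74.282 kPa.
Normally consolidated clay, so the full stress increment lies on the virgin compression line:
S_c = C_c·H/(1+e₀)·log₁₀(σ'_f/σ'_0) = 0.4×5.6/(1+1.12)×log₁₀(74.282/42.504)
    = 1.0566 × 0.24245 = 0.2562 m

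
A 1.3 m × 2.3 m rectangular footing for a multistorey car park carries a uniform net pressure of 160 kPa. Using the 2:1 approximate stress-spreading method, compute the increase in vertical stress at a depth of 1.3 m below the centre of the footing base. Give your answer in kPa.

Δσ_z ≈ 51.1 kPa

By the 2:1 method the load spreads at 1 horizontal : 2 vertical, so at depth z the loaded area has grown by z in each plan dimension:
Δσ = qBL/((B+z)(L+z)) = 160×1.3×2.3/((1.3+1.3)(2.3+1.3)) = 51.111 kPa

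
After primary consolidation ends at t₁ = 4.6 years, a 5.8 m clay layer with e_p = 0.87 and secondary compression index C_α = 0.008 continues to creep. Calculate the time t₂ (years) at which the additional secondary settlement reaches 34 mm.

S_s = C_α·H/(1+e_p)·log₁₀(t₂/t₁) ⇒ log₁₀(t₂/t₁) = S_s·(1+e_p)/(C_α·H).
log₁₀(t₂/t₁) = 0.034 × (1+0.87) / (0.008×5.8) = 1.37
t₂ = t₁ × 10^1.37 = 4.6 × 23.46 = 107.9 years

t₂ ≈ 108 years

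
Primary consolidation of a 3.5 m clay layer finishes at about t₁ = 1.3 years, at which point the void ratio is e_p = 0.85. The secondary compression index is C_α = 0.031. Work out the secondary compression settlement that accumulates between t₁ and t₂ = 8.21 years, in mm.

Secondary compression: S_s = C_α·H/(1+e_p)·log₁₀(t₂/t₁)
S_s = 0.031×3.5/(1+0.85)×log₁₀(8.21/1.3)
    = 0.05865 × 0.8004 = 0.04694 m

S_s ≈ 46.9 mm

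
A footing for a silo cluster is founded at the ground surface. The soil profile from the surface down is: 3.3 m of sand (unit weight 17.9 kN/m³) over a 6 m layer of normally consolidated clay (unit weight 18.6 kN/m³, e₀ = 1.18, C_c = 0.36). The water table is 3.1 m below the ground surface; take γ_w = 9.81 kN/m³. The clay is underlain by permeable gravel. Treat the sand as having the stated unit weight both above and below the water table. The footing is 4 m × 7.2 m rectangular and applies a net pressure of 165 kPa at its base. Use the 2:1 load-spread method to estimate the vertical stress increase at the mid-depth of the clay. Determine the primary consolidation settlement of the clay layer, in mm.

S_c ≈ 148 mm

Mid-depth of clay below the ground surface: z = 3.3 + 6/2 = 6.3 m.
Total vertical stress at mid-clay: σ_v = 17.9×3.3 + 18.6×3 = 114.87 kPa.
Pore pressure: u = 9.81×(6.3 − 3.1) = 31.392 kPa.
Initial effective stress: σ'_0 = σ_v − u = 114.87 − 31.392 = 83.478 kPa.
Stress increase at mid-clay by the 2:1 spreading method:
Δσ = qBL/((B+z)(L+z)) = 165×4×7.2/((4+6.3)(7.2+6.3)) = 34.175 kPa
Final effective stress: σ'_f = σ'_0 + Δσ = 83.478 + 34.175 = 117.65 kPa.
Normally consolidated clay, so the full stress increment lies on the virgin compression line:
S_c = C_c·H/(1+e₀)·log₁₀(σ'_f/σ'_0) = 0.36×6/(1+1.18)×log₁₀(117.65/83.478)
    = 0.99083 × 0.14902 = 0.1477 m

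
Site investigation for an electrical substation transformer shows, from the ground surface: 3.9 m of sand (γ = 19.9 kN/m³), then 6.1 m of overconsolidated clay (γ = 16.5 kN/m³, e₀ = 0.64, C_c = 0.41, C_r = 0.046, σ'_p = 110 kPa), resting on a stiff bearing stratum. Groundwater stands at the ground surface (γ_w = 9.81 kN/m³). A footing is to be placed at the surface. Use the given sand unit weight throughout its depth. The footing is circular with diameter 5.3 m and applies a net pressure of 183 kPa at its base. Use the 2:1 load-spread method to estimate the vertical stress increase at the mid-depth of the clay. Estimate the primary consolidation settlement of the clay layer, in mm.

Mid-depth of clay below the ground surface: z = 3.9 + 6.1/2 = 6.95 m.
Total vertical stress at mid-clay: σ_v = 19.9×3.9 + 16.5×3.05 = 127.94 kPa.
Pore pressure: u = 9.81×(6.95 − 0) = 68.18 kPa.
Initial effective stress: σ'_0 = σ_v − u = 127.94 − 68.18 = 59.76 kPa.
Stress increase at mid-clay by the 2:1 spreading method:
Δσ ≈ qD²/(D+z)² = 183×5.3²/(5.3+6.95)² = 34.256 kPa
Final effective stress: σ'_f = 59.76 + 34.256 = 94.016 kPa.
σ'_f = 94.016 ≤ σ'_p = 110 kPa, so the clay remains overconsolidated and only the recompression index applies:
S_c = C_r·H/(1+e₀)·log₁₀(σ'_f/σ'_0) = 0.046×6.1/1.64×log₁₀(94.016/59.76)
    = 0.1711 × 0.19679 = 0.03367 m

S_c ≈ 33.7 mm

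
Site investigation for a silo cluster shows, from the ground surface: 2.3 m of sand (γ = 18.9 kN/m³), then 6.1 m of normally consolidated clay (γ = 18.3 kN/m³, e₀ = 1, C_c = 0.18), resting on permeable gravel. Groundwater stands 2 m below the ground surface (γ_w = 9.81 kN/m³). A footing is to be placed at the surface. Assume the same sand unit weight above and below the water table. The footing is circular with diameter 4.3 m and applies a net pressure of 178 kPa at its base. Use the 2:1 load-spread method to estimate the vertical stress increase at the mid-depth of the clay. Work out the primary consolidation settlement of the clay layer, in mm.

Mid-depth of clay below the ground surface: z = 2.3 + 6.1/2 = 5.35 m.
Total vertical stress at mid-clay: σ_v = 18.9×2.3 + 18.3×3.05 = 99.285 kPa.
Pore pressure: u = 9.81×(5.35 − 2) = 32.864 kPa.
Initial effective stress: σ'_0 = σ_v − u = 99.285 − 32.864 = 66.421 kPa.
Stress increase at mid-clay by the 2:1 spreading method:
Δσ ≈ qD²/(D+z)² = 178×4.3²/(4.3+5.35)² = 35.343 kPa
Final effective stress: σ'_f = σ'_0 + Δσ = 66.421 + 35.343 = 101.76 kPa.
Normally consolidated clay, so the full stress increment lies on the virgin compression line:
S_c = C_c·H/(1+e₀)·log₁₀(σ'_f/σ'_0) = 0.18×6.1/(1+1)×log₁₀(101.76/66.421)
    = 0.549 × 0.18527 = 0.1017 m

S_c ≈ 102 mm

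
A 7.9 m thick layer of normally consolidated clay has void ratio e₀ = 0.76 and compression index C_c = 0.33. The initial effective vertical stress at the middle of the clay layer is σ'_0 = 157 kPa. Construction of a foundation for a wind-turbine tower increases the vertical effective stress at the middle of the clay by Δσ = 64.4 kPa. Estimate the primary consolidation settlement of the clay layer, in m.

Final effective stress: σ'_f = σ'_0 + Δσ = 157 + 64.4 = 221.4 kPa.
Normally consolidated clay, so the full stress increment lies on the virgin compression line:
S_c = C_c·H/(1+e₀)·log₁₀(σ'_f/σ'_0) = 0.33×7.9/(1+0.76)×log₁₀(221.4/157)
    = 1.4813 × 0.14928 = 0.2211 m

S_c ≈ 0.221 m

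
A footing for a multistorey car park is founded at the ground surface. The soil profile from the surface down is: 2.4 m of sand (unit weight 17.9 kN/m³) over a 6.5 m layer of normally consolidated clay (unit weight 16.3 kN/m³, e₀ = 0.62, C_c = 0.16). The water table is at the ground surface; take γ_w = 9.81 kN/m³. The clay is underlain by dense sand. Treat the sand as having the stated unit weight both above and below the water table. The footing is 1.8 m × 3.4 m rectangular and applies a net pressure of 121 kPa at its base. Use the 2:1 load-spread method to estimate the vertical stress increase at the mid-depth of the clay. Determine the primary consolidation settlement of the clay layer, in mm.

S_c ≈ 66.9 mm

Mid-depth of clay below the ground surface: z = 2.4 + 6.5/2 = 5.65 m.
Total vertical stress at mid-clay: σ_v = 17.9×2.4 + 16.3×3.25 = 95.935 kPa.
Pore pressure: u = 9.81×(5.65 − 0) = 55.427 kPa.
Initial effective stress: σ'_0 = σ_v − u = 95.935 − 55.427 = 40.508 kPa.
Stress increase at mid-clay by the 2:1 spreading method:
Δσ = qBL/((B+z)(L+z)) = 121×1.8×3.4/((1.8+5.65)(3.4+5.65)) = 10.983 kPa
Final effective stress: σ'_f = σ'_0 + Δσ = 40.508 + 10.983 = 51.491 kPa.
Normally consolidated clay, so the full stress increment lies on the virgin compression line:
S_c = C_c·H/(1+e₀)·log₁₀(σ'_f/σ'_0) = 0.16×6.5/(1+0.62)×log₁₀(51.491/40.508)
    = 0.64198 × 0.10419 = 0.06689 m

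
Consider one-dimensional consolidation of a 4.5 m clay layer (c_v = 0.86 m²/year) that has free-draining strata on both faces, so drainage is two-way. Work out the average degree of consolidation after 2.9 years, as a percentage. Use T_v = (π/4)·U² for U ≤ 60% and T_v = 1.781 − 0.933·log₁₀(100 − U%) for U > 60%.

Drainage path length: H_d = H/2 = 2.25 m (double drainage).
T_v = c_v·t/H_d² = 0.86×2.9/2.25² = 0.49264.
T_v = 0.49264 corresponds to the U > 60% branch:
U = 1 − 10^((1.781 − T_v)/0.933)/100 = 0.7596

U ≈ 76 %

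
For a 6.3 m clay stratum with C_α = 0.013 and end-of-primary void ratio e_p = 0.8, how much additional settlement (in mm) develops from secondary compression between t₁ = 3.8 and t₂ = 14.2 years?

S_s ≈ 26 mm

Secondary compression: S_s = C_α·H/(1+e_p)·log₁₀(t₂/t₁)
S_s = 0.013×6.3/(1+0.8)×log₁₀(14.2/3.8)
    = 0.0455 × 0.5725 = 0.02605 m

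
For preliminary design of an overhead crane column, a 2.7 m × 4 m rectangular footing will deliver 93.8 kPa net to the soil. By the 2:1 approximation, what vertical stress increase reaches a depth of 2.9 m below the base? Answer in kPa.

By the 2:1 method the load spreads at 1 horizontal : 2 vertical, so at depth z the loaded area has grown by z in each plan dimension:
Δσ = qBL/((B+z)(L+z)) = 93.8×2.7×4/((2.7+2.9)(4+2.9)) = 26.217 kPa

Δσ_z ≈ 26.2 kPa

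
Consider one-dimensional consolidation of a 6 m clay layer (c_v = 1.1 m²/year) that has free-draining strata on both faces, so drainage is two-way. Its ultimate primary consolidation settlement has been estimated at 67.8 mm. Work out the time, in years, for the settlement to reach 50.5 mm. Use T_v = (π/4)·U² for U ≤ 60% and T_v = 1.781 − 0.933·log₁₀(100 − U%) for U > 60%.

t ≈ 3.83 years

Drainage path length: H_d = H/2 = 3 m (double drainage).
U = S(t)/S_ult = 50.5/67.8 = 0.7448.
U > 60%: T_v = 1.781 − 0.933·log₁₀(100 − 74.484) = 0.46844.
t = T_v·H_d²/c_v = 0.46844×3²/1.1 = 3.833 years.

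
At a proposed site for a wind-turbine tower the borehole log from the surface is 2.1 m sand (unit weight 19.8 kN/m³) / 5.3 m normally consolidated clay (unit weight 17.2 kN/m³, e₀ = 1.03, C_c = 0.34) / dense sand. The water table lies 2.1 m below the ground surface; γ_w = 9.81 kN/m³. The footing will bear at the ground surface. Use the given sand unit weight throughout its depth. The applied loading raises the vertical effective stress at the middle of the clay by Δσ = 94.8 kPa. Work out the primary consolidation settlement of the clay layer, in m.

S_c ≈ 0.361 m

Mid-depth of clay below the ground surface: z = 2.1 + 5.3/2 = 4.75 m.
Total vertical stress at mid-clay: σ_v = 19.8×2.1 + 17.2×2.65 = 87.16 kPa.
Pore pressure: u = 9.81×(4.75 − 2.1) = 25.997 kPa.
Initial effective stress: σ'_0 = σ_v − u = 87.16 − 25.997 = 61.163 kPa.
Final effective stress: σ'_f = σ'_0 + Δσ = 61.163 + 94.8 = 155.96 kPa.
Normally consolidated clay, so the full stress increment lies on the virgin compression line:
S_c = C_c·H/(1+e₀)·log₁₀(σ'_f/σ'_0) = 0.34×5.3/(1+1.03)×log₁₀(155.96/61.163)
    = 0.88768 × 0.40652 = 0.3609 m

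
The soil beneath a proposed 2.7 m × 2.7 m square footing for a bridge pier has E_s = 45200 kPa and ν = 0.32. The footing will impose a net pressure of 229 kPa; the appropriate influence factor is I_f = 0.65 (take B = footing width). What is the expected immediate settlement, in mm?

S_e ≈ 7.98 mm

Immediate (elastic) settlement: S_e = q·B·(1−ν²)/E_s · I_f.
S_e = 229 × 2.7 × (1 − 0.32²) / 45200 × 0.65
    = 229 × 2.7 × 0.8976 / 45200 × 0.65
    = 0.007981 m = 7.981 mm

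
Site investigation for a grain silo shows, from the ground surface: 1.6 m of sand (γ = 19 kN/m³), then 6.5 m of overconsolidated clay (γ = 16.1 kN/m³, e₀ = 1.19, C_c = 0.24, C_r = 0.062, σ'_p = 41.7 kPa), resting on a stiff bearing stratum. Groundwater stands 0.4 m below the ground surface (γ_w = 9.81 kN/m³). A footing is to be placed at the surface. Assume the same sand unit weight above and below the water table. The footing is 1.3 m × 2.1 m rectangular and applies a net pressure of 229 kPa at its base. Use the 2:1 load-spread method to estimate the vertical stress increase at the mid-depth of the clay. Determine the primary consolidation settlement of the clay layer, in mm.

Mid-depth of clay below the ground surface: z = 1.6 + 6.5/2 = 4.85 m.
Total vertical stress at mid-clay: σ_v = 19×1.6 + 16.1×3.25 = 82.725 kPa.
Pore pressure: u = 9.81×(4.85 − 0.4) = 43.655 kPa.
Initial effective stress: σ'_0 = σ_v − u = 82.725 − 43.655 = 39.07 kPa.
Stress increase at mid-clay by the 2:1 spreading method:
Δσ = qBL/((B+z)(L+z)) = 229×1.3×2.1/((1.3+4.85)(2.1+4.85)) = 14.626 kPa
Final effective stress: σ'_f = 39.07 + 14.626 = 53.696 kPa.
σ'_f = 53.696 > σ'_p = 41.7 kPa, so the stress path crosses the preconsolidation pressure — recompression up to σ'_p, then virgin compression beyond:
S_c = H/(1+e₀)·[C_r·log₁₀(σ'_p/σ'_0) + C_c·log₁₀(σ'_f/σ'_p)]
    = 6.5/2.19 × [0.062×log₁₀(41.7/39.07) + 0.24×log₁₀(53.696/41.7)]
    = 2.968 × [0.0017541 + 0.026353] = 0.08342 m

S_c ≈ 83.4 mm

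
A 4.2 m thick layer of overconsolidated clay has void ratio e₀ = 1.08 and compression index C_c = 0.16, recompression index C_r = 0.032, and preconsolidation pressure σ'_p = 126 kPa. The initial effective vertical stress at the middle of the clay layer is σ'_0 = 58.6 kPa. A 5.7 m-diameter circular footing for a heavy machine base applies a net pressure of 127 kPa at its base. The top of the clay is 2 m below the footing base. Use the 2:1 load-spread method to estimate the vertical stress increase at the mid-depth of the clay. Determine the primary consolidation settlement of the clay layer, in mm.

S_c ≈ 15.4 mm

Mid-depth of clay below the footing base: z = 2 + 4.2/2 = 4.1 m.
Stress increase at mid-clay by the 2:1 spreading method:
Δσ ≈ qD²/(D+z)² = 127×5.7²/(5.7+4.1)² = 42.964 kPa
Final effective stress: σ'_f = 58.6 + 42.964 = 101.56 kPa.
σ'_f = 101.56 ≤ σ'_p = 126 kPa, so the clay remains overconsolidated and only the recompression index applies:
S_c = C_r·H/(1+e₀)·log₁₀(σ'_f/σ'_0) = 0.032×4.2/2.08×log₁₀(101.56/58.6)
    = 0.064614 × 0.23883 = 0.01543 m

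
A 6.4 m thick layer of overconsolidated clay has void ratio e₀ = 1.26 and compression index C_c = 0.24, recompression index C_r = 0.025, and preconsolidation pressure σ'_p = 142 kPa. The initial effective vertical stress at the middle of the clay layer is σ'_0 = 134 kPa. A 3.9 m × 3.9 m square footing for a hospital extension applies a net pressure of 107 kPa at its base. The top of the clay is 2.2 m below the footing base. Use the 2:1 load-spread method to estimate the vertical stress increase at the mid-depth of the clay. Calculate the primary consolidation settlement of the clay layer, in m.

S_c ≈ 0.0235 m

Mid-depth of clay below the footing base: z = 2.2 + 6.4/2 = 5.4 m.
Stress increase at mid-clay by the 2:1 spreading method:
Δσ = qBL/((B+z)(L+z)) = 107×3.9×3.9/((3.9+5.4)(3.9+5.4)) = 18.817 kPa
Final effective stress: σ'_f = 134 + 18.817 = 152.82 kPa.
σ'_f = 152.82 > σ'_p = 142 kPa, so the stress path crosses the preconsolidation pressure — recompression up to σ'_p, then virgin compression beyond:
S_c = H/(1+e₀)·[C_r·log₁₀(σ'_p/σ'_0) + C_c·log₁₀(σ'_f/σ'_p)]
    = 6.4/2.26 × [0.025×log₁₀(142/134) + 0.24×log₁₀(152.82/142)]
    = 2.8319 × [0.00062959 + 0.007654] = 0.02346 m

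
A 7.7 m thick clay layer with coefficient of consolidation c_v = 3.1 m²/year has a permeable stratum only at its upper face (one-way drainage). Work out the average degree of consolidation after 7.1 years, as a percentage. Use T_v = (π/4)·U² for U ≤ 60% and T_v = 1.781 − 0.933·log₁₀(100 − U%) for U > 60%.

U ≈ 67.6 %

Drainage path length: H_d = H = 7.7 m (single drainage).
T_v = c_v·t/H_d² = 3.1×7.1/7.7² = 0.37123.
T_v = 0.37123 corresponds to the U > 60% branch:
U = 1 − 10^((1.781 − T_v)/0.933)/100 = 0.6757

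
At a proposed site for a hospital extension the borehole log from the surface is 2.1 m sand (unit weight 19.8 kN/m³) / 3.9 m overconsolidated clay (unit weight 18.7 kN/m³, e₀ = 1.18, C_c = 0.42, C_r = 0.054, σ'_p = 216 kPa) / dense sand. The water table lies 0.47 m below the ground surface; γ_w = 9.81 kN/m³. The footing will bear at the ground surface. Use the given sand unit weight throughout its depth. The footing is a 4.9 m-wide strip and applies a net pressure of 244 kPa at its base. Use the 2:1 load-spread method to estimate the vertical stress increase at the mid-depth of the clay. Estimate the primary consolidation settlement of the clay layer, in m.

Mid-depth of clay below the ground surface: z = 2.1 + 3.9/2 = 4.05 m.
Total vertical stress at mid-clay: σ_v = 19.8×2.1 + 18.7×1.95 = 78.045 kPa.
Pore pressure: u = 9.81×(4.05 − 0.47) = 35.12 kPa.
Initial effective stress: σ'_0 = σ_v − u = 78.045 − 35.12 = 42.925 kPa.
Stress increase at mid-clay by the 2:1 spreading method:
Δσ = qB/(B+z) = 244×4.9/(4.9+4.05) = 133.59 kPa
Final effective stress: σ'_f = 42.925 + 133.59 = 176.51 kPa.
σ'_f = 176.51 ≤ σ'_p = 216 kPa, so the clay remains overconsolidated and only the recompression index applies:
S_c = C_r·H/(1+e₀)·log₁₀(σ'_f/σ'_0) = 0.054×3.9/2.18×log₁₀(176.51/42.925)
    = 0.096606 × 0.61406 = 0.05932 m

S_c ≈ 0.0593 m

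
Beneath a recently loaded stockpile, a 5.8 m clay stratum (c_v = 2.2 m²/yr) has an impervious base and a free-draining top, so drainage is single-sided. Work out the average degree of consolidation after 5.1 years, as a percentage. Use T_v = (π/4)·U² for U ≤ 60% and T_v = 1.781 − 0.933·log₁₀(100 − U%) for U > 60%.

U ≈ 64.4 %

Drainage path length: H_d = H = 5.8 m (single drainage).
T_v = c_v·t/H_d² = 2.2×5.1/5.8² = 0.33353.
T_v = 0.33353 corresponds to the U > 60% branch:
U = 1 − 10^((1.781 − T_v)/0.933)/100 = 0.644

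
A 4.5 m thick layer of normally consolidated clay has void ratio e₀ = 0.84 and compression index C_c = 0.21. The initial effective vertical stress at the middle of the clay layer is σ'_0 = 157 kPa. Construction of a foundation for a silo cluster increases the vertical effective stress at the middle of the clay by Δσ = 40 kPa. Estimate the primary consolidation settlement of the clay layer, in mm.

S_c ≈ 50.6 mm

Final effective stress: σ'_f = σ'_0 + Δσ = 157 + 40 = 197 kPa.
Normally consolidated clay, so the full stress increment lies on the virgin compression line:
S_c = C_c·H/(1+e₀)·log₁₀(σ'_f/σ'_0) = 0.21×4.5/(1+0.84)×log₁₀(197/157)
    = 0.51359 × 0.098567 = 0.05062 m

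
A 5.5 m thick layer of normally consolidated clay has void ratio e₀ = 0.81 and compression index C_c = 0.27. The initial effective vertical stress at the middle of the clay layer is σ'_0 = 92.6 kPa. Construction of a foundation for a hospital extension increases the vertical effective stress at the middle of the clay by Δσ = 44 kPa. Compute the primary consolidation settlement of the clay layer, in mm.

Final effective stress: σ'_f = σ'_0 + Δσ = 92.6 + 44 = 136.6 kPa.
Normally consolidated clay, so the full stress increment lies on the virgin compression line:
S_c = C_c·H/(1+e₀)·log₁₀(σ'_f/σ'_0) = 0.27×5.5/(1+0.81)×log₁₀(136.6/92.6)
    = 0.82044 × 0.16884 = 0.1385 m

S_c ≈ 139 mm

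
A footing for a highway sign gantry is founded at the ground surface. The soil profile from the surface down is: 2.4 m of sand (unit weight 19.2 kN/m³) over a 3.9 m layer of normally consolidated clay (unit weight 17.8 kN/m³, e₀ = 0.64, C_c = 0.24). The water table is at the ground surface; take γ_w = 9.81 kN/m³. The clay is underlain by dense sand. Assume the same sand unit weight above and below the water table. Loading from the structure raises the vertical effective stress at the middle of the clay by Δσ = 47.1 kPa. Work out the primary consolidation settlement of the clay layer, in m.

S_c ≈ 0.199 m

Mid-depth of clay below the ground surface: z = 2.4 + 3.9/2 = 4.35 m.
Total vertical stress at mid-clay: σ_v = 19.2×2.4 + 17.8×1.95 = 80.79 kPa.
Pore pressure: u = 9.81×(4.35 − 0) = 42.673 kPa.
Initial effective stress: σ'_0 = σ_v − u = 80.79 − 42.673 = 38.117 kPa.
Final effective stress: σ'_f = σ'_0 + Δσ = 38.117 + 47.1 = 85.217 kPa.
Normally consolidated clay, so the full stress increment lies on the virgin compression line:
S_c = C_c·H/(1+e₀)·log₁₀(σ'_f/σ'_0) = 0.24×3.9/(1+0.64)×log₁₀(85.217/38.117)
    = 0.57073 × 0.34941 = 0.1994 m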